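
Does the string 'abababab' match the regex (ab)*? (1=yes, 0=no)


Pattern: (ab)*
String: 'abababab'
Pattern requires: zero or more repetitions of 'ab'
Pairs: ['ab', 'ab', 'ab', 'ab']
All pairs are 'ab'? Yes
Result: 1

1


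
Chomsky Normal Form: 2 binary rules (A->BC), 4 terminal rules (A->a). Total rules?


CNF allows two rule forms:
  A -> BC (binary): 2 rules
  A -> a (terminal): 4 rules
Total = 2 + 4 = 6

6


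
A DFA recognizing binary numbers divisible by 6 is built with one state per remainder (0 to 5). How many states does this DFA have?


Divisibility by 6 is tracked via the remainder mod 6: 0, 1, ..., 5
The construction assigns one state to each remainder
Number of remainders = 6

6


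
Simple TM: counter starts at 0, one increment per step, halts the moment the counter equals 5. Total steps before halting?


Counter starts at 0. Counting sequence:
  Step 1: counter = 1
  Step 2: counter = 2
  Step 3: counter = 3
  Step 4: counter = 4
  Step 5: counter = 5
Counter reached 5 -> halt
Total steps = 5

5


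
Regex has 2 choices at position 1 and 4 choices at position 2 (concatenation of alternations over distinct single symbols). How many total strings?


First group: 2 alternatives
Second group: 4 alternatives
Concatenation: each choice from group 1 pairs with each from group 2
Total = 2 x 4 = 8

8


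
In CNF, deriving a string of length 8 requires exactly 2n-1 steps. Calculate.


Chomsky Normal Form derivation:
String length n = 8
Each step either:
  - Splits a nonterminal into two (n-1 such steps)
  - Converts a nonterminal to terminal (n such steps)
Total = (n-1) + n = 2n - 1
= 2(8) - 1
= 16 - 1
= 15

15


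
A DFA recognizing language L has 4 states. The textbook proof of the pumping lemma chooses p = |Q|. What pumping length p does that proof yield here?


Pumping lemma for regular languages (standard proof):
Take p = |Q|, the number of DFA states.
Any string of length >= |Q| passes through |Q|+1 states while reading its first |Q| symbols,
so by pigeonhole some state repeats, giving the loop that can be pumped.
Here |Q| = 4
Therefore the proof uses p = 4

4


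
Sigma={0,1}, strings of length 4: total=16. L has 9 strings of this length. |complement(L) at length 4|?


Alphabet: {0,1}
String length: 4
Total strings of length 4 = 2^4 = 16
Strings in L = 9
Complement = total - |L|
= 16 - 9
= 7

7


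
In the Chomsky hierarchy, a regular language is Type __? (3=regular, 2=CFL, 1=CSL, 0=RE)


Chomsky hierarchy levels:
  Type 3: Regular (DFA/NFA/regex)
  Type 2: Context-free (PDA)
  Type 1: Context-sensitive
  Type 0: Recursively enumerable (TM)
'regular' corresponds to Type 3

3


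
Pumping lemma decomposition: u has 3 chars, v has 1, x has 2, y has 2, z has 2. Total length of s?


|s| = |u| + |v| + |x| + |y| + |z|
= 3 + 1 + 2 + 2 + 2
= 4 + 2 + 4
= 6 + 4
= 10

10


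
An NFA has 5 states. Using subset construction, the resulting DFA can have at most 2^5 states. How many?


NFA has 5 states
Subset construction: each DFA state = subset of NFA states
Maximum subsets = 2^5
2^5 = 32

32


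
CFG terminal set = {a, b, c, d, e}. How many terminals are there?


Terminal symbols: a, b, c, d, e
Counting each: a (#1), b (#2), c (#3), d (#4), e (#5)
Total = 5

5


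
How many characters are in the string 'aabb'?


String: 'aabb'
Counting characters:
  'a' appears 2 time(s)
  'b' appears 2 time(s)
Total length = 2 + 2 = 4

4


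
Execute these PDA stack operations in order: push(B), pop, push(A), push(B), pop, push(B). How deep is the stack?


Tracing stack operations:
  push(B) -> stack = [B], depth=1
  pop -> removed B, stack = [], depth=0
  push(A) -> stack = [A], depth=1
  push(B) -> stack = [A,B], depth=2
  pop -> removed B, stack = [A], depth=1
  push(B) -> stack = [A,B], depth=2
Final depth = 2

2


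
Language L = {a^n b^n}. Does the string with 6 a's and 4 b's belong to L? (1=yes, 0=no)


Language requires equal numbers of a's and b's
PDA pushes for each 'a', pops for each 'b'
Number of a's = 6
Number of b's = 4
6 != 4 -> Reject

0


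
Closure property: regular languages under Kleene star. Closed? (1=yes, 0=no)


Regular languages are closed under:
- Union (DFA product construction)
- Intersection (DFA product construction)
- Complement (swap accept/reject states)
- Concatenation (NFA construction)
- Kleene star (NFA construction)
Kleene star is in this list
Therefore: closed

1


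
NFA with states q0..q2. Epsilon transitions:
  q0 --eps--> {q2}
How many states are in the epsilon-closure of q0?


Starting from q0
Initialize closure = {q0}
Follow epsilon from q0 -> add q2
Final closure: {q0, q2}
Size = 2

2


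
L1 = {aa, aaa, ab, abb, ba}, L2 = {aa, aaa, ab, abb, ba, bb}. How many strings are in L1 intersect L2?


L1 = {aa, aaa, ab, abb, ba}
L2 = {aa, aaa, ab, abb, ba, bb}
Checking each string in L1 against L2:
  'aa': in L2? Yes
  'aaa': in L2? Yes
  'ab': in L2? Yes
  'abb': in L2? Yes
  'ba': in L2? Yes
Intersection = {aa, aaa, ab, abb, ba}
|L1 ∩ L2| = 5

5


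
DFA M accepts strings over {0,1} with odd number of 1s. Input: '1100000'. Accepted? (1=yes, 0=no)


DFA has 2 states: q_even (start, accept=no) and q_odd
Processing string '1100000' character by character:
  Position 0: read '1', 1-count=1 -> q_odd
  Position 1: read '1', 1-count=2 -> q_even
  Position 2: read '0', 1-count=2 -> q_even (no change)
  Position 3: read '0', 1-count=2 -> q_even (no change)
  Position 4: read '0', 1-count=2 -> q_even (no change)
  Position 5: read '0', 1-count=2 -> q_even (no change)
  Position 6: read '0', 1-count=2 -> q_even (no change)
Final state: q_even, total 1s = 2 (even); the DFA requires an odd count -> reject

0


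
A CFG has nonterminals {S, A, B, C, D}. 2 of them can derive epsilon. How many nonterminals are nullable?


Nonterminals: {S, A, B, C, D}
A nonterminal is nullable if it can derive epsilon
Counting nullable nonterminals: 2
Total nullable = 2

2


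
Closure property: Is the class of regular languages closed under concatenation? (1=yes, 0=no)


Regular languages are closed under all standard operations:
- Union: Yes (product construction)
- Intersection: Yes (product construction)
- Complement: Yes (swap accept/reject)
- Concatenation: Yes (NFA construction)
Operation: concatenation -> Closed

1


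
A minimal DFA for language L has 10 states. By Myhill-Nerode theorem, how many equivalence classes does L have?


Myhill-Nerode theorem:
Number of equivalence classes = number of states in minimal DFA
Minimal DFA states = 10
Therefore equivalence classes = 10

10


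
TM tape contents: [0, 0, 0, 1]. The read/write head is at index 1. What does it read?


Tape: [0, 0, 0, 1]
Positions: 0 1 2 3
Values:    0 0 0 1
Head at position 1
tape[1] = 0

0


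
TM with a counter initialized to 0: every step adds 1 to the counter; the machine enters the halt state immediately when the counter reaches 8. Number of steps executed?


Counter starts at 0. Counting sequence:
  Step 1: counter = 1
  Step 2: counter = 2
  Step 3: counter = 3
  Step 4: counter = 4
  Step 5: counter = 5
  Step 6: counter = 6
  Step 7: counter = 7
  Step 8: counter = 8
Counter reached 8 -> halt
Total steps = 8

8


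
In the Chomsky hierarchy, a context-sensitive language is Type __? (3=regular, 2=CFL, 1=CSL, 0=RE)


Chomsky hierarchy levels:
  Type 3: Regular (DFA/NFA/regex)
  Type 2: Context-free (PDA)
  Type 1: Context-sensitive
  Type 0: Recursively enumerable (TM)
'context-sensitive' corresponds to Type 1

1


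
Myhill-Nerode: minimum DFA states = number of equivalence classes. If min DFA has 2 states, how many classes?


Myhill-Nerode theorem:
Number of equivalence classes = number of states in minimal DFA
Minimal DFA states = 2
Therefore equivalence classes = 2

2


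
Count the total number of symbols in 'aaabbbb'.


String: 'aaabbbb'
Counting characters:
  'a' appears 3 time(s)
  'b' appears 4 time(s)
Total length = 3 + 4 = 7

7


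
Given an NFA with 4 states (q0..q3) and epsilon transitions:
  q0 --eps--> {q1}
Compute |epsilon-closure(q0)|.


Starting from q0
Initialize closure = {q0}
Follow epsilon from q0 -> add q1
Final closure: {q0, q1}
Size = 2

2


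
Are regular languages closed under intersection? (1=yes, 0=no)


Regular languages are closed under:
- Union (DFA product construction)
- Intersection (DFA product construction)
- Complement (swap accept/reject states)
- Concatenation (NFA construction)
- Kleene star (NFA construction)
intersection is in this list
Therefore: closed

1


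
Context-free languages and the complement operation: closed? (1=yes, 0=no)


CFL closure properties:
  Closed under: union, concatenation, Kleene star
  NOT closed under: intersection, complement
Operation 'complement' is in not-closed list -> No (not closed)

0


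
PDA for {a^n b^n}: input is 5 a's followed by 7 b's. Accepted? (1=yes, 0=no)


Language requires equal numbers of a's and b's
PDA pushes for each 'a', pops for each 'b'
Number of a's = 5
Number of b's = 7
5 != 7 -> Reject

0


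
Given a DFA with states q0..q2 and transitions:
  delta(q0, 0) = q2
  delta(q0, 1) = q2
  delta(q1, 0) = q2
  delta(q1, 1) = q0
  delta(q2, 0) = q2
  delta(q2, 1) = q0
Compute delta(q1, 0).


Looking up transition function:
delta(q1, 0) in the table
Row: q1, Column: 0
Result: q2

q2


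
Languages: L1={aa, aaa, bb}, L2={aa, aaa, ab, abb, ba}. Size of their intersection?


L1 = {aa, aaa, bb}
L2 = {aa, aaa, ab, abb, ba}
Checking each string in L1 against L2:
  'aa': in L2? Yes
  'aaa': in L2? Yes
  'bb': in L2? No
Intersection = {aa, aaa}
|L1 ∩ L2| = 2

2


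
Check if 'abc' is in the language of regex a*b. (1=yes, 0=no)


Pattern: a*b
String: 'abc'
Pattern requires: zero or more 'a's followed by exactly one 'b'
Found 1 leading 'a's
Remaining: 'bc'
Remaining is not 'b' -> no match
Result: 0

0


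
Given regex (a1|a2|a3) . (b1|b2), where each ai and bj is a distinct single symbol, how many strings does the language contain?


First group: 3 alternatives
Second group: 2 alternatives
Concatenation: each choice from group 1 pairs with each from group 2
Total = 3 x 2 = 6

6


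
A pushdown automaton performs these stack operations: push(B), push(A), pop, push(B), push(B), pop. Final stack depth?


Tracing stack operations:
  push(B) -> stack = [B], depth=1
  push(A) -> stack = [B,A], depth=2
  pop -> removed A, stack = [B], depth=1
  push(B) -> stack = [B,B], depth=2
  push(B) -> stack = [B,B,B], depth=3
  pop -> removed B, stack = [B,B], depth=2
Final depth = 2

2


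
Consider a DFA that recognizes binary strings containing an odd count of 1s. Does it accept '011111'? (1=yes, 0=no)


DFA has 2 states: q_even (start, accept=no) and q_odd
Processing string '011111' character by character:
  Position 0: read '0', 1-count=0 -> q_even (no change)
  Position 1: read '1', 1-count=1 -> q_odd
  Position 2: read '1', 1-count=2 -> q_even
  Position 3: read '1', 1-count=3 -> q_odd
  Position 4: read '1', 1-count=4 -> q_even
  Position 5: read '1', 1-count=5 -> q_odd
Final state: q_odd, total 1s = 5 (odd); the DFA requires an odd count -> accept

1


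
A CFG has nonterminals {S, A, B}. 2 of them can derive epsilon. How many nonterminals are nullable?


Nonterminals: {S, A, B}
A nonterminal is nullable if it can derive epsilon
Counting nullable nonterminals: 2
Total nullable = 2

2


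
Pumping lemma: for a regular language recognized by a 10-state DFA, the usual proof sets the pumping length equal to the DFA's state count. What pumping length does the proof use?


Pumping lemma for regular languages (standard proof):
Take p = |Q|, the number of DFA states.
Any string of length >= |Q| passes through |Q|+1 states while reading its first |Q| symbols,
so by pigeonhole some state repeats, giving the loop that can be pumped.
Here |Q| = 10
Therefore the proof uses p = 10

10


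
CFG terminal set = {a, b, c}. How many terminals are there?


Terminal symbols: a, b, c
Counting each: a (#1), b (#2), c (#3)
Total = 3

3


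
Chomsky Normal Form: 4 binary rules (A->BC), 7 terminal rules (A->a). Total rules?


CNF allows two rule forms:
  A -> BC (binary): 4 rules
  A -> a (terminal): 7 rules
Total = 4 + 7 = 11

11


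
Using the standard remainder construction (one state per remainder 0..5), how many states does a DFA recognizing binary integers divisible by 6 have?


Divisibility by 6 is tracked via the remainder mod 6: 0, 1, ..., 5
The construction assigns one state to each remainder
Number of remainders = 6

6


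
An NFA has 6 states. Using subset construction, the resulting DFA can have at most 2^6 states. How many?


NFA has 6 states
Subset construction: each DFA state = subset of NFA states
Maximum subsets = 2^6
2^6 = 64

64


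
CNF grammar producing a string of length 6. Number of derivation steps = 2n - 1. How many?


Chomsky Normal Form derivation:
String length n = 6
Each step either:
  - Splits a nonterminal into two (n-1 such steps)
  - Converts a nonterminal to terminal (n such steps)
Total = (n-1) + n = 2n - 1
= 2(6) - 1
= 12 - 1
= 11

11


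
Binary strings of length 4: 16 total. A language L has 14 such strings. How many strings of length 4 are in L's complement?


Alphabet: {0,1}
String length: 4
Total strings of length 4 = 2^4 = 16
Strings in L = 14
Complement = total - |L|
= 16 - 14
= 2

2


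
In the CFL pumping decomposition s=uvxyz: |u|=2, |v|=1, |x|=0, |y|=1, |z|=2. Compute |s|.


|s| = |u| + |v| + |x| + |y| + |z|
= 2 + 1 + 0 + 1 + 2
= 3 + 0 + 3
= 3 + 3
= 6

6


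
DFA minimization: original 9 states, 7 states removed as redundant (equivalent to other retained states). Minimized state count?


Original DFA: 9 states
Redundant states removed: 7
Minimized states = original - removed
= 9 - 7
= 2

2


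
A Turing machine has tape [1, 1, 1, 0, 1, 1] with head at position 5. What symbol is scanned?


Tape: [1, 1, 1, 0, 1, 1]
Positions: 0 1 2 3 4 5
Values:    1 1 1 0 1 1
Head at position 5
tape[5] = 1

1


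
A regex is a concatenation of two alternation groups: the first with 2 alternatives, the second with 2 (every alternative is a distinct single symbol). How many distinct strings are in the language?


First group: 2 alternatives
Second group: 2 alternatives
Concatenation: each choice from group 1 pairs with each from group 2
Total = 2 x 2 = 4

4


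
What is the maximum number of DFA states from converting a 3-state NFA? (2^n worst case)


NFA has 3 states
Subset construction: each DFA state = subset of NFA states
Maximum subsets = 2^3
2^3 = 8

8


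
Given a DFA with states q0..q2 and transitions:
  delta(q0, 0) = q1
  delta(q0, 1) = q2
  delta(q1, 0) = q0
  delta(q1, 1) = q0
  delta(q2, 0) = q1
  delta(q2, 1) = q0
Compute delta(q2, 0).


Looking up transition function:
delta(q2, 0) in the table
Row: q2, Column: 0
Result: q1

q1


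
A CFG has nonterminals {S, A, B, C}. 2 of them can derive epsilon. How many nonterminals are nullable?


Nonterminals: {S, A, B, C}
A nonterminal is nullable if it can derive epsilon
Counting nullable nonterminals: 2
Total nullable = 2

2


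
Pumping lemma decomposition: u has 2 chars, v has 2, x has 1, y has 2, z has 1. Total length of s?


|s| = |u| + |v| + |x| + |y| + |z|
= 2 + 2 + 1 + 2 + 1
= 4 + 1 + 3
= 5 + 3
= 8

8


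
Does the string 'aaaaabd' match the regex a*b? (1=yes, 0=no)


Pattern: a*b
String: 'aaaaabd'
Pattern requires: zero or more 'a's followed by exactly one 'b'
Found 5 leading 'a's
Remaining: 'bd'
Remaining is not 'b' -> no match
Result: 0

0


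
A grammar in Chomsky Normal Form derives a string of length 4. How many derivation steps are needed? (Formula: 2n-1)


Chomsky Normal Form derivation:
String length n = 4
Each step either:
  - Splits a nonterminal into two (n-1 such steps)
  - Converts a nonterminal to terminal (n such steps)
Total = (n-1) + n = 2n - 1
= 2(4) - 1
= 8 - 1
= 7

7


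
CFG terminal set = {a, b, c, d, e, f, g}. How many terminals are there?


Terminal symbols: a, b, c, d, e, f, g
Counting each: a (#1), b (#2), c (#3), d (#4), e (#5), f (#6), g (#7)
Total = 7

7


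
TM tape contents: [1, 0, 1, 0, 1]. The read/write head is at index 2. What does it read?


Tape: [1, 0, 1, 0, 1]
Positions: 0 1 2 3 4
Values:    1 0 1 0 1
Head at position 2
tape[2] = 1

1


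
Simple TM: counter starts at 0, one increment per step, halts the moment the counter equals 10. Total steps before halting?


Counter starts at 0. Counting sequence:
  Step 1: counter = 1
  Step 2: counter = 2
  Step 3: counter = 3
  Step 4: counter = 4
  Step 5: counter = 5
  Step 6: counter = 6
  ...
  Step 10: counter = 10
Counter reached 10 -> halt
Total steps = 10

10


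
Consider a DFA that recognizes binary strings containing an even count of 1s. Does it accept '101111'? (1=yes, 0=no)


DFA has 2 states: q_even (start, accept=yes) and q_odd
Processing string '101111' character by character:
  Position 0: read '1', 1-count=1 -> q_odd
  Position 1: read '0', 1-count=1 -> q_odd (no change)
  Position 2: read '1', 1-count=2 -> q_even
  Position 3: read '1', 1-count=3 -> q_odd
  Position 4: read '1', 1-count=4 -> q_even
  Position 5: read '1', 1-count=5 -> q_odd
Final state: q_odd, total 1s = 5 (odd); the DFA requires an even count -> reject

0


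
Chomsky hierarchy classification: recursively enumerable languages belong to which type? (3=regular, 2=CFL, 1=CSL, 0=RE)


Chomsky hierarchy levels:
  Type 3: Regular (DFA/NFA/regex)
  Type 2: Context-free (PDA)
  Type 1: Context-sensitive
  Type 0: Recursively enumerable (TM)
'recursively enumerable' corresponds to Type 0

0


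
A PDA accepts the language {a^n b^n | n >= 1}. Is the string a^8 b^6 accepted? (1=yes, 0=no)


Language requires equal numbers of a's and b's
PDA pushes for each 'a', pops for each 'b'
Number of a's = 8
Number of b's = 6
8 != 6 -> Reject

0


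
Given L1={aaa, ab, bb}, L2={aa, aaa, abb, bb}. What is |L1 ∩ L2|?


L1 = {aaa, ab, bb}
L2 = {aa, aaa, abb, bb}
Checking each string in L1 against L2:
  'aaa': in L2? Yes
  'ab': in L2? No
  'bb': in L2? Yes
Intersection = {aaa, bb}
|L1 ∩ L2| = 2

2


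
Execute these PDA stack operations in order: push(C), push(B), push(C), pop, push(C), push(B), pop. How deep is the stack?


Tracing stack operations:
  push(C) -> stack = [C], depth=1
  push(B) -> stack = [C,B], depth=2
  push(C) -> stack = [C,B,C], depth=3
  pop -> removed C, stack = [C,B], depth=2
  push(C) -> stack = [C,B,C], depth=3
  push(B) -> stack = [C,B,C,B], depth=4
  pop -> removed B, stack = [C,B,C], depth=3
Final depth = 3

3


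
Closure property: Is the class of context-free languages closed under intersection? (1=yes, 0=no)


CFL closure properties:
  Closed under: union, concatenation, Kleene star
  NOT closed under: intersection, complement
Operation 'intersection' is in not-closed list -> No (not closed)

0


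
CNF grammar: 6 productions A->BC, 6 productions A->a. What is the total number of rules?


CNF allows two rule forms:
  A -> BC (binary): 6 rules
  A -> a (terminal): 6 rules
Total = 6 + 6 = 12

12


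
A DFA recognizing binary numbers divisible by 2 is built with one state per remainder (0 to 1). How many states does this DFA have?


Divisibility by 2 is tracked via the remainder mod 2: 0, 1, ..., 1
The construction assigns one state to each remainder
Number of remainders = 2

2


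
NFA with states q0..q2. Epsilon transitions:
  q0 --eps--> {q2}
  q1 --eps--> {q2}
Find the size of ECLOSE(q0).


Starting from q0
Initialize closure = {q0}
Follow epsilon from q0 -> add q2
Final closure: {q0, q2}
Size = 2

2


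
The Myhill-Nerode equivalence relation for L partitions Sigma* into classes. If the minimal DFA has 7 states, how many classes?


Myhill-Nerode theorem:
Number of equivalence classes = number of states in minimal DFA
Minimal DFA states = 7
Therefore equivalence classes = 7

7


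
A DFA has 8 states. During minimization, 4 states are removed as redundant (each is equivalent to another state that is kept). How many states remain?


Original DFA: 8 states
Redundant states removed: 4
Minimized states = original - removed
= 8 - 4
= 4

4


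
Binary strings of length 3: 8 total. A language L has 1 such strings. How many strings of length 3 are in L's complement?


Alphabet: {0,1}
String length: 3
Total strings of length 3 = 2^3 = 8
Strings in L = 1
Complement = total - |L|
= 8 - 1
= 7

7


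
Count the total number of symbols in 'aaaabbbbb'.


String: 'aaaabbbbb'
Counting characters:
  'a' appears 4 time(s)
  'b' appears 5 time(s)
Total length = 4 + 5 = 9

9


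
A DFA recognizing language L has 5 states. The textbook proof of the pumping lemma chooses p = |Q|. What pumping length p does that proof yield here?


Pumping lemma for regular languages (standard proof):
Take p = |Q|, the number of DFA states.
Any string of length >= |Q| passes through |Q|+1 states while reading its first |Q| symbols,
so by pigeonhole some state repeats, giving the loop that can be pumped.
Here |Q| = 5
Therefore the proof uses p = 5

5


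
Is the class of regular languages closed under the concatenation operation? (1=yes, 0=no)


Regular languages are closed under:
- Union (DFA product construction)
- Intersection (DFA product construction)
- Complement (swap accept/reject states)
- Concatenation (NFA construction)
- Kleene star (NFA construction)
concatenation is in this list
Therefore: closed

1


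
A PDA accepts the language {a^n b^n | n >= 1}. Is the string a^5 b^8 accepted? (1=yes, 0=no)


Language requires equal numbers of a's and b's
PDA pushes for each 'a', pops for each 'b'
Number of a's = 5
Number of b's = 8
5 != 8 -> Reject

0


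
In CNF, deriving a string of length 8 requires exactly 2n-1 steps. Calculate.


Chomsky Normal Form derivation:
String length n = 8
Each step either:
  - Splits a nonterminal into two (n-1 such steps)
  - Converts a nonterminal to terminal (n such steps)
Total = (n-1) + n = 2n - 1
= 2(8) - 1
= 16 - 1
= 15

15


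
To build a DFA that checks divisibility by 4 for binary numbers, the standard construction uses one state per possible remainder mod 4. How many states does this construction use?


Divisibility by 4 is tracked via the remainder mod 4: 0, 1, ..., 3
The construction assigns one state to each remainder
Number of remainders = 4

4


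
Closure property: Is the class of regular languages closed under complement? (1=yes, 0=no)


Regular languages are closed under all standard operations:
- Union: Yes (product construction)
- Intersection: Yes (product construction)
- Complement: Yes (swap accept/reject)
- Concatenation: Yes (NFA construction)
Operation: complement -> Closed

1


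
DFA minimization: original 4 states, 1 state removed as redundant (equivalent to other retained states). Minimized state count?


Original DFA: 4 states
Redundant states removed: 1
Minimized states = original - removed
= 4 - 1
= 3

3


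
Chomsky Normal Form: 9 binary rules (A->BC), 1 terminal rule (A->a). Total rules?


CNF allows two rule forms:
  A -> BC (binary): 9 rules
  A -> a (terminal): 1 rule
Total = 9 + 1 = 10

10


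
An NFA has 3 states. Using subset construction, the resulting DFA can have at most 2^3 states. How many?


NFA has 3 states
Subset construction: each DFA state = subset of NFA states
Maximum subsets = 2^3
2^3 = 8

8


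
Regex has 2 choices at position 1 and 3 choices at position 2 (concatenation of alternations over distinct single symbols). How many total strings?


First group: 2 alternatives
Second group: 3 alternatives
Concatenation: each choice from group 1 pairs with each from group 2
Total = 2 x 3 = 6

6


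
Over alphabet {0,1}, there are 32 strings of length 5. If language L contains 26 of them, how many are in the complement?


Alphabet: {0,1}
String length: 5
Total strings of length 5 = 2^5 = 32
Strings in L = 26
Complement = total - |L|
= 32 - 26
= 6

6


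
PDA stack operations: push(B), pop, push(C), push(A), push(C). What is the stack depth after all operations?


Tracing stack operations:
  push(B) -> stack = [B], depth=1
  pop -> removed B, stack = [], depth=0
  push(C) -> stack = [C], depth=1
  push(A) -> stack = [C,A], depth=2
  push(C) -> stack = [C,A,C], depth=3
Final depth = 3

3


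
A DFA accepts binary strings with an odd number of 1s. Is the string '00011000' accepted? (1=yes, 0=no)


DFA has 2 states: q_even (start, accept=no) and q_odd
Processing string '00011000' character by character:
  Position 0: read '0', 1-count=0 -> q_even (no change)
  Position 1: read '0', 1-count=0 -> q_even (no change)
  Position 2: read '0', 1-count=0 -> q_even (no change)
  Position 3: read '1', 1-count=1 -> q_odd
  Position 4: read '1', 1-count=2 -> q_even
  Position 5: read '0', 1-count=2 -> q_even (no change)
  Position 6: read '0', 1-count=2 -> q_even (no change)
  Position 7: read '0', 1-count=2 -> q_even (no change)
Final state: q_even, total 1s = 2 (even); the DFA requires an odd count -> reject

0


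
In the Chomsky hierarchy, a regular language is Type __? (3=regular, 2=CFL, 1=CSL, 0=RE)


Chomsky hierarchy levels:
  Type 3: Regular (DFA/NFA/regex)
  Type 2: Context-free (PDA)
  Type 1: Context-sensitive
  Type 0: Recursively enumerable (TM)
'regular' corresponds to Type 3

3


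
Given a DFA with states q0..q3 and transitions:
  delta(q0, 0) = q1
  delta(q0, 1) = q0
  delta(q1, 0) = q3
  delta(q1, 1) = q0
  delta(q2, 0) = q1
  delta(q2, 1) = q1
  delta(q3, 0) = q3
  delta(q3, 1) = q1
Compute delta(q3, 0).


Looking up transition function:
delta(q3, 0) in the table
Row: q3, Column: 0
Result: q3

q3


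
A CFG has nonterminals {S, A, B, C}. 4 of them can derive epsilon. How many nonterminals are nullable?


Nonterminals: {S, A, B, C}
A nonterminal is nullable if it can derive epsilon
Counting nullable nonterminals: 4
Total nullable = 4

4


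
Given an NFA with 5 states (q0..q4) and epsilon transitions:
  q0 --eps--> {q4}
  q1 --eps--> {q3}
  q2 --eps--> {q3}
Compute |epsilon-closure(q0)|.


Starting from q0
Initialize closure = {q0}
Follow epsilon from q0 -> add q4
Final closure: {q0, q4}
Size = 2

2


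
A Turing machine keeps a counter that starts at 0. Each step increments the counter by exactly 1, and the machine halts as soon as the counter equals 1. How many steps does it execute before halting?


Counter starts at 0. Counting sequence:
  Step 1: counter = 1
Counter reached 1 -> halt
Total steps = 1

1


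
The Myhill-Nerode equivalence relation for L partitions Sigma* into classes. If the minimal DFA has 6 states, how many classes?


Myhill-Nerode theorem:
Number of equivalence classes = number of states in minimal DFA
Minimal DFA states = 6
Therefore equivalence classes = 6

6


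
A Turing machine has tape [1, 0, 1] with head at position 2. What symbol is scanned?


Tape: [1, 0, 1]
Positions: 0 1 2
Values:    1 0 1
Head at position 2
tape[2] = 1

1


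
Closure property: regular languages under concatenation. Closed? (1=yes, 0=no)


Regular languages are closed under:
- Union (DFA product construction)
- Intersection (DFA product construction)
- Complement (swap accept/reject states)
- Concatenation (NFA construction)
- Kleene star (NFA construction)
concatenation is in this list
Therefore: closed

1


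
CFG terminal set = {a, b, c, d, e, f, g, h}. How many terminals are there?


Terminal symbols: a, b, c, d, e, f, g, h
Counting each: a (#1), b (#2), c (#3), d (#4), e (#5), f (#6), g (#7), h (#8)
Total = 8

8


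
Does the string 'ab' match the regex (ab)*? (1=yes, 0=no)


Pattern: (ab)*
String: 'ab'
Pattern requires: zero or more repetitions of 'ab'
Pairs: ['ab']
All pairs are 'ab'? Yes
Result: 1

1


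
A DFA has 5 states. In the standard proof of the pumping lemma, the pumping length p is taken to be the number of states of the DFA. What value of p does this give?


Pumping lemma for regular languages (standard proof):
Take p = |Q|, the number of DFA states.
Any string of length >= |Q| passes through |Q|+1 states while reading its first |Q| symbols,
so by pigeonhole some state repeats, giving the loop that can be pumped.
Here |Q| = 5
Therefore the proof uses p = 5

5


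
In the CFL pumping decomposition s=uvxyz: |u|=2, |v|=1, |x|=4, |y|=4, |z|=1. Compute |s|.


|s| = |u| + |v| + |x| + |y| + |z|
= 2 + 1 + 4 + 4 + 1
= 3 + 4 + 5
= 7 + 5
= 12

12


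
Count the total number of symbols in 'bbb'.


String: 'bbb'
Counting characters:
  'b' appears 3 time(s)
Total length = 0 + 3 = 3

3


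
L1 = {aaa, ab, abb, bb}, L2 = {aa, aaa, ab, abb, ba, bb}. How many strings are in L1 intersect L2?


L1 = {aaa, ab, abb, bb}
L2 = {aa, aaa, ab, abb, ba, bb}
Checking each string in L1 against L2:
  'aaa': in L2? Yes
  'ab': in L2? Yes
  'abb': in L2? Yes
  'bb': in L2? Yes
Intersection = {aaa, ab, abb, bb}
|L1 ∩ L2| = 4

4


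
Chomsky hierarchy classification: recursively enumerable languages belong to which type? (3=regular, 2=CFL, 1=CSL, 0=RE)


Chomsky hierarchy levels:
  Type 3: Regular (DFA/NFA/regex)
  Type 2: Context-free (PDA)
  Type 1: Context-sensitive
  Type 0: Recursively enumerable (TM)
'recursively enumerable' corresponds to Type 0

0


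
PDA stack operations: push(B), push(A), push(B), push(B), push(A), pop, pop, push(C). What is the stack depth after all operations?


Tracing stack operations:
  push(B) -> stack = [B], depth=1
  push(A) -> stack = [B,A], depth=2
  push(B) -> stack = [B,A,B], depth=3
  push(B) -> stack = [B,A,B,B], depth=4
  push(A) -> stack = [B,A,B,B,A], depth=5
  pop -> removed A, stack = [B,A,B,B], depth=4
  pop -> removed B, stack = [B,A,B], depth=3
  push(C) -> stack = [B,A,B,C], depth=4
Final depth = 4

4


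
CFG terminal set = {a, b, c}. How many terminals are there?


Terminal symbols: a, b, c
Counting each: a (#1), b (#2), c (#3)
Total = 3

3


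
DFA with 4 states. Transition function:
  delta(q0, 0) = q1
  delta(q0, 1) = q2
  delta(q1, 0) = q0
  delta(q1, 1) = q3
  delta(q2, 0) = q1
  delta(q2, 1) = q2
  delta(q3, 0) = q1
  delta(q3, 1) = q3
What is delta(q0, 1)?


Looking up transition function:
delta(q0, 1) in the table
Row: q0, Column: 1
Result: q2

q2


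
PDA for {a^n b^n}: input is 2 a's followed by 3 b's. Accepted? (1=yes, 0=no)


Language requires equal numbers of a's and b's
PDA pushes for each 'a', pops for each 'b'
Number of a's = 2
Number of b's = 3
2 != 3 -> Reject

0


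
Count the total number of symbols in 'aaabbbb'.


String: 'aaabbbb'
Counting characters:
  'a' appears 3 time(s)
  'b' appears 4 time(s)
Total length = 3 + 4 = 7

7


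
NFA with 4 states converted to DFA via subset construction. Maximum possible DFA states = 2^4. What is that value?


NFA has 4 states
Subset construction: each DFA state = subset of NFA states
Maximum subsets = 2^4
2^4 = 16

16


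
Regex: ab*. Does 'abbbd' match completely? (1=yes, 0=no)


Pattern: ab*
String: 'abbbd'
Pattern requires: exactly one 'a' followed by zero or more 'b's
First char is 'a' -> OK
Rest 'bbbd': all b's? No
Result: 0

0


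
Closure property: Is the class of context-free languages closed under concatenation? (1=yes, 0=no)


CFL closure properties:
  Closed under: union, concatenation, Kleene star
  NOT closed under: intersection, complement
Operation 'concatenation' is in closed list -> Yes (closed)

1


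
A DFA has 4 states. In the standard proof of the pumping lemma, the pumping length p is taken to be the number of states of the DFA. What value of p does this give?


Pumping lemma for regular languages (standard proof):
Take p = |Q|, the number of DFA states.
Any string of length >= |Q| passes through |Q|+1 states while reading its first |Q| symbols,
so by pigeonhole some state repeats, giving the loop that can be pumped.
Here |Q| = 4
Therefore the proof uses p = 4

4


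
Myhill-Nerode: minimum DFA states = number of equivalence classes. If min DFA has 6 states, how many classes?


Myhill-Nerode theorem:
Number of equivalence classes = number of states in minimal DFA
Minimal DFA states = 6
Therefore equivalence classes = 6

6


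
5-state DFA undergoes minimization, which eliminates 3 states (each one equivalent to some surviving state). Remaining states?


Original DFA: 5 states
Redundant states removed: 3
Minimized states = original - removed
= 5 - 3
= 2

2


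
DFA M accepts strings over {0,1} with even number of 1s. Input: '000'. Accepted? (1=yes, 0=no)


DFA has 2 states: q_even (start, accept=yes) and q_odd
Processing string '000' character by character:
  Position 0: read '0', 1-count=0 -> q_even (no change)
  Position 1: read '0', 1-count=0 -> q_even (no change)
  Position 2: read '0', 1-count=0 -> q_even (no change)
Final state: q_even, total 1s = 0 (even); the DFA requires an even count -> accept

1


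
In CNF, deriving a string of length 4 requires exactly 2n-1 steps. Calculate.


Chomsky Normal Form derivation:
String length n = 4
Each step either:
  - Splits a nonterminal into two (n-1 such steps)
  - Converts a nonterminal to terminal (n such steps)
Total = (n-1) + n = 2n - 1
= 2(4) - 1
= 8 - 1
= 7

7


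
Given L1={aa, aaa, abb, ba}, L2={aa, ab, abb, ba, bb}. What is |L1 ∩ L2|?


L1 = {aa, aaa, abb, ba}
L2 = {aa, ab, abb, ba, bb}
Checking each string in L1 against L2:
  'aa': in L2? Yes
  'aaa': in L2? No
  'abb': in L2? Yes
  'ba': in L2? Yes
Intersection = {aa, abb, ba}
|L1 ∩ L2| = 3

3


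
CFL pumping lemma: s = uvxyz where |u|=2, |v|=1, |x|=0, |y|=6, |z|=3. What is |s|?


|s| = |u| + |v| + |x| + |y| + |z|
= 2 + 1 + 0 + 6 + 3
= 3 + 0 + 9
= 3 + 9
= 12

12


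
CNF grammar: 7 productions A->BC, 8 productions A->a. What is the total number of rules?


CNF allows two rule forms:
  A -> BC (binary): 7 rules
  A -> a (terminal): 8 rules
Total = 7 + 8 = 15

15


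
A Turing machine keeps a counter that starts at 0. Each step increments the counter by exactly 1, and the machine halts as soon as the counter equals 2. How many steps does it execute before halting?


Counter starts at 0. Counting sequence:
  Step 1: counter = 1
  Step 2: counter = 2
Counter reached 2 -> halt
Total steps = 2

2


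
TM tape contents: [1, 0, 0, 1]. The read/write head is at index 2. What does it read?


Tape: [1, 0, 0, 1]
Positions: 0 1 2 3
Values:    1 0 0 1
Head at position 2
tape[2] = 0

0


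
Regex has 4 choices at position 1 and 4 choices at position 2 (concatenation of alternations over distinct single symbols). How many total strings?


First group: 4 alternatives
Second group: 4 alternatives
Concatenation: each choice from group 1 pairs with each from group 2
Total = 4 x 4 = 16

16


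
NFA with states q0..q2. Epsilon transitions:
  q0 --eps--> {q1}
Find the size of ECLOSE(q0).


Starting from q0
Initialize closure = {q0}
Follow epsilon from q0 -> add q1
Final closure: {q0, q1}
Size = 2

2


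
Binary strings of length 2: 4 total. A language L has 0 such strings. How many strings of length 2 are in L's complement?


Alphabet: {0,1}
String length: 2
Total strings of length 2 = 2^2 = 4
Strings in L = 0
Complement = total - |L|
= 4 - 0
= 4

4


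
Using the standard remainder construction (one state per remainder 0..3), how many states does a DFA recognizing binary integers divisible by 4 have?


Divisibility by 4 is tracked via the remainder mod 4: 0, 1, ..., 3
The construction assigns one state to each remainder
Number of remainders = 4

4


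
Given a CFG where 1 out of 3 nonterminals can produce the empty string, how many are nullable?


Nonterminals: {S, A, B}
A nonterminal is nullable if it can derive epsilon
Counting nullable nonterminals: 1
Total nullable = 1

1


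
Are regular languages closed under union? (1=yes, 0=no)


Regular languages are closed under:
- Union (DFA product construction)
- Intersection (DFA product construction)
- Complement (swap accept/reject states)
- Concatenation (NFA construction)
- Kleene star (NFA construction)
union is in this list
Therefore: closed

1


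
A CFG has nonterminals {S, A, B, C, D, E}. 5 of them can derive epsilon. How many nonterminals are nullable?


Nonterminals: {S, A, B, C, D, E}
A nonterminal is nullable if it can derive epsilon
Counting nullable nonterminals: 5
Total nullable = 5

5


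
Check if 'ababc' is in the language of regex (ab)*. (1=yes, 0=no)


Pattern: (ab)*
String: 'ababc'
Pattern requires: zero or more repetitions of 'ab'
Length 5 is odd -> cannot be (ab)* -> no match
Result: 0

0


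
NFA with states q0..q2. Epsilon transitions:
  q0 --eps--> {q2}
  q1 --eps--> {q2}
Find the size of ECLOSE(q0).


Starting from q0
Initialize closure = {q0}
Follow epsilon from q0 -> add q2
Final closure: {q0, q2}
Size = 2

2


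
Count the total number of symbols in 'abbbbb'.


String: 'abbbbb'
Counting characters:
  'a' appears 1 time(s)
  'b' appears 5 time(s)
Total length = 1 + 5 = 6

6


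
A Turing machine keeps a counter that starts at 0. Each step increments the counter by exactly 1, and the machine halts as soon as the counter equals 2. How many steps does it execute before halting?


Counter starts at 0. Counting sequence:
  Step 1: counter = 1
  Step 2: counter = 2
Counter reached 2 -> halt
Total steps = 2

2


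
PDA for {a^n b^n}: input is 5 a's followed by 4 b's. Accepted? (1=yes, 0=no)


Language requires equal numbers of a's and b's
PDA pushes for each 'a', pops for each 'b'
Number of a's = 5
Number of b's = 4
5 != 4 -> Reject

0


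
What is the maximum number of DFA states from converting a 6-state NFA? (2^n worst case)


NFA has 6 states
Subset construction: each DFA state = subset of NFA states
Maximum subsets = 2^6
2^6 = 64

64


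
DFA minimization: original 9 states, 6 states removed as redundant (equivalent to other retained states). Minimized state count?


Original DFA: 9 states
Redundant states removed: 6
Minimized states = original - removed
= 9 - 6
= 3

3


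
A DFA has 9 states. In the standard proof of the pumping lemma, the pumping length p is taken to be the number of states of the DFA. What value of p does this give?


Pumping lemma for regular languages (standard proof):
Take p = |Q|, the number of DFA states.
Any string of length >= |Q| passes through |Q|+1 states while reading its first |Q| symbols,
so by pigeonhole some state repeats, giving the loop that can be pumped.
Here |Q| = 9
Therefore the proof uses p = 9

9


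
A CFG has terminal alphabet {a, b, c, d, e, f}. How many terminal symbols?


Terminal symbols: a, b, c, d, e, f
Counting each: a (#1), b (#2), c (#3), d (#4), e (#5), f (#6)
Total = 6

6


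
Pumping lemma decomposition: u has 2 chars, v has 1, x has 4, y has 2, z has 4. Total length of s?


|s| = |u| + |v| + |x| + |y| + |z|
= 2 + 1 + 4 + 2 + 4
= 3 + 4 + 6
= 7 + 6
= 13

13


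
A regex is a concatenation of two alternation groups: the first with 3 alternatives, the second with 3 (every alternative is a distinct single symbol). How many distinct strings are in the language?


First group: 3 alternatives
Second group: 3 alternatives
Concatenation: each choice from group 1 pairs with each from group 2
Total = 3 x 3 = 9

9


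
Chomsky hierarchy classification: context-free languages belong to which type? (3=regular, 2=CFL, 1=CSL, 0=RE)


Chomsky hierarchy levels:
  Type 3: Regular (DFA/NFA/regex)
  Type 2: Context-free (PDA)
  Type 1: Context-sensitive
  Type 0: Recursively enumerable (TM)
'context-free' corresponds to Type 2

2


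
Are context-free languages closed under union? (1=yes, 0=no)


CFL closure properties:
  Closed under: union, concatenation, Kleene star
  NOT closed under: intersection, complement
Operation 'union' is in closed list -> Yes (closed)

1
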